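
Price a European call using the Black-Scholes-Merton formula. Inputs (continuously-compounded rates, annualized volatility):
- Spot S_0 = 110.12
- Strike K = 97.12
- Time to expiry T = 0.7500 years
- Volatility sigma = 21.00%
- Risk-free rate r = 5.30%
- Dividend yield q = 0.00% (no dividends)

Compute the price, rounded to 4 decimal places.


Answer: Price = 18.6005

Derivation:
d1 = (ln(S/K) + (r - q + 0.5*sigma^2) * T) / (sigma * sqrt(T)) = 1.00025029
d2 = d1 - sigma * sqrt(T) = 0.81838495
exp(-rT) = 0.96102967; exp(-qT) = 1.00000000
C = S_0 * exp(-qT) * N(d1) - K * exp(-rT) * N(d2)
N(d1) = 0.84140530; N(d2) = 0.79343129
C = 110.1200 * 1.00000000 * 0.84140530 - 97.1200 * 0.96102967 * 0.79343129 = 18.6005


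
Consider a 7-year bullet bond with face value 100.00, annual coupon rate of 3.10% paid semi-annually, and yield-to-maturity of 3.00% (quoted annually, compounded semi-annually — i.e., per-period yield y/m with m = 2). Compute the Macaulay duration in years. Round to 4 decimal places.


Coupon per period c = face * coupon_rate / m = 1.550000
Periods per year m = 2; per-period yield y/m = 0.015000
Number of cashflows N = 14
Cashflows (t years, CF_t, discount factor 1/(1+y/m)^(m*t), PV):
  t = 0.5000: CF_t = 1.550000, DF = 0.985222, PV = 1.527094
  t = 1.0000: CF_t = 1.550000, DF = 0.970662, PV = 1.504526
  t = 1.5000: CF_t = 1.550000, DF = 0.956317, PV = 1.482291
  t = 2.0000: CF_t = 1.550000, DF = 0.942184, PV = 1.460386
  t = 2.5000: CF_t = 1.550000, DF = 0.928260, PV = 1.438804
  t = 3.0000: CF_t = 1.550000, DF = 0.914542, PV = 1.417540
  t = 3.5000: CF_t = 1.550000, DF = 0.901027, PV = 1.396592
  t = 4.0000: CF_t = 1.550000, DF = 0.887711, PV = 1.375952
  t = 4.5000: CF_t = 1.550000, DF = 0.874592, PV = 1.355618
  t = 5.0000: CF_t = 1.550000, DF = 0.861667, PV = 1.335584
  t = 5.5000: CF_t = 1.550000, DF = 0.848933, PV = 1.315847
  t = 6.0000: CF_t = 1.550000, DF = 0.836387, PV = 1.296401
  t = 6.5000: CF_t = 1.550000, DF = 0.824027, PV = 1.277242
  t = 7.0000: CF_t = 101.550000, DF = 0.811849, PV = 82.443294
Price P = sum_t PV_t = 100.627169
Macaulay numerator sum_t t * PV_t:
  t * PV_t at t = 0.5000: 0.763547
  t * PV_t at t = 1.0000: 1.504526
  t * PV_t at t = 1.5000: 2.223437
  t * PV_t at t = 2.0000: 2.920771
  t * PV_t at t = 2.5000: 3.597009
  t * PV_t at t = 3.0000: 4.252621
  t * PV_t at t = 3.5000: 4.888070
  t * PV_t at t = 4.0000: 5.503809
  t * PV_t at t = 4.5000: 6.100281
  t * PV_t at t = 5.0000: 6.677921
  t * PV_t at t = 5.5000: 7.237156
  t * PV_t at t = 6.0000: 7.778403
  t * PV_t at t = 6.5000: 8.302072
  t * PV_t at t = 7.0000: 577.103059
Macaulay duration D = (sum_t t * PV_t) / P = 638.852682 / 100.627169 = 6.348710

Answer: Macaulay duration = 6.3487 years


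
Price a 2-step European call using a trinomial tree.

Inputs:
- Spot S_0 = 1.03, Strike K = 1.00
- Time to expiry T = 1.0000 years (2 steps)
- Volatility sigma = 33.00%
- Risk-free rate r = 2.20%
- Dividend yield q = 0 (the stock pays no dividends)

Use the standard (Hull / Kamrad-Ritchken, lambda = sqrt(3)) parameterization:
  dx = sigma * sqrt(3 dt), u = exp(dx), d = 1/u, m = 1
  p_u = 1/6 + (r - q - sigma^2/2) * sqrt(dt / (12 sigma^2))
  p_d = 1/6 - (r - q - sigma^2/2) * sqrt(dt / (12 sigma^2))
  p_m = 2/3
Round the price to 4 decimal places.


Answer: Price = V(0,0) = 0.1460

Derivation:
dt = T/N = 0.500000; dx = sigma*sqrt(3*dt) = 0.404166
u = exp(dx) = 1.498052; d = 1/u = 0.667533
p_u = 0.146594, p_m = 0.666667, p_d = 0.186739
Discount per step: exp(-r*dt) = 0.989060
Stock lattice S(k, j) with j the centered position index:
  k=0: S(0,+0) = 1.0300
  k=1: S(1,-1) = 0.6876; S(1,+0) = 1.0300; S(1,+1) = 1.5430
  k=2: S(2,-2) = 0.4590; S(2,-1) = 0.6876; S(2,+0) = 1.0300; S(2,+1) = 1.5430; S(2,+2) = 2.3115
Terminal payoffs V(N, j) = max(S_T - K, 0):
  V(2,-2) = 0.000000; V(2,-1) = 0.000000; V(2,+0) = 0.030000; V(2,+1) = 0.542994; V(2,+2) = 1.311486
Backward induction: V(k, j) = exp(-r*dt) * [p_u * V(k+1, j+1) + p_m * V(k+1, j) + p_d * V(k+1, j-1)]
  V(1,-1) = exp(-r*dt) * [p_u*0.030000 + p_m*0.000000 + p_d*0.000000] = 0.004350
  V(1,+0) = exp(-r*dt) * [p_u*0.542994 + p_m*0.030000 + p_d*0.000000] = 0.098510
  V(1,+1) = exp(-r*dt) * [p_u*1.311486 + p_m*0.542994 + p_d*0.030000] = 0.553730
  V(0,+0) = exp(-r*dt) * [p_u*0.553730 + p_m*0.098510 + p_d*0.004350] = 0.146044


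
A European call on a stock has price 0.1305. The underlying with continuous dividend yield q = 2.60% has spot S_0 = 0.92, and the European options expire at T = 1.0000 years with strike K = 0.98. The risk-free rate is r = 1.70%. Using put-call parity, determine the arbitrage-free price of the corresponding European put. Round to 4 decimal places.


Put-call parity: C - P = S_0 * exp(-qT) - K * exp(-rT).
S_0 * exp(-qT) = 0.9200 * 0.97433509 = 0.89638828
K * exp(-rT) = 0.9800 * 0.98314368 = 0.96348081
P = C - S*exp(-qT) + K*exp(-rT)
P = 0.1305 - 0.89638828 + 0.96348081 = 0.1976

Answer: Put price = 0.1976


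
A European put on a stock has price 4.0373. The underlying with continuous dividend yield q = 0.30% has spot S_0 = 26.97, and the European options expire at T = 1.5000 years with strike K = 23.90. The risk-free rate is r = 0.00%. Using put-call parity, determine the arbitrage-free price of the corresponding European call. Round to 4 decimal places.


Put-call parity: C - P = S_0 * exp(-qT) - K * exp(-rT).
S_0 * exp(-qT) = 26.9700 * 0.99551011 = 26.84890766
K * exp(-rT) = 23.9000 * 1.00000000 = 23.90000000
C = P + S*exp(-qT) - K*exp(-rT)
C = 4.0373 + 26.84890766 - 23.90000000 = 6.9862

Answer: Call price = 6.9862


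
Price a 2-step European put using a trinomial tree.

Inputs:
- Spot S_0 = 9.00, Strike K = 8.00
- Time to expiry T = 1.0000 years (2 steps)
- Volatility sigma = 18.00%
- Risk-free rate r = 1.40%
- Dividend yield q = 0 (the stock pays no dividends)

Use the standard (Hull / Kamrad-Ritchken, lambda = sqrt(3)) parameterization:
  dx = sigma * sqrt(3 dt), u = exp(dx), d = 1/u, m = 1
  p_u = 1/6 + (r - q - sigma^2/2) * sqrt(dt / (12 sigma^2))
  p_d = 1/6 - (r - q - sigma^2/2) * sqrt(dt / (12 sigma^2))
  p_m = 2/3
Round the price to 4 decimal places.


dt = T/N = 0.500000; dx = sigma*sqrt(3*dt) = 0.220454
u = exp(dx) = 1.246643; d = 1/u = 0.802154
p_u = 0.164172, p_m = 0.666667, p_d = 0.169162
Discount per step: exp(-r*dt) = 0.993024
Stock lattice S(k, j) with j the centered position index:
  k=0: S(0,+0) = 9.0000
  k=1: S(1,-1) = 7.2194; S(1,+0) = 9.0000; S(1,+1) = 11.2198
  k=2: S(2,-2) = 5.7911; S(2,-1) = 7.2194; S(2,+0) = 9.0000; S(2,+1) = 11.2198; S(2,+2) = 13.9871
Terminal payoffs V(N, j) = max(K - S_T, 0):
  V(2,-2) = 2.208934; V(2,-1) = 0.780610; V(2,+0) = 0.000000; V(2,+1) = 0.000000; V(2,+2) = 0.000000
Backward induction: V(k, j) = exp(-r*dt) * [p_u * V(k+1, j+1) + p_m * V(k+1, j) + p_d * V(k+1, j-1)]
  V(1,-1) = exp(-r*dt) * [p_u*0.000000 + p_m*0.780610 + p_d*2.208934] = 0.887836
  V(1,+0) = exp(-r*dt) * [p_u*0.000000 + p_m*0.000000 + p_d*0.780610] = 0.131128
  V(1,+1) = exp(-r*dt) * [p_u*0.000000 + p_m*0.000000 + p_d*0.000000] = 0.000000
  V(0,+0) = exp(-r*dt) * [p_u*0.000000 + p_m*0.131128 + p_d*0.887836] = 0.235949

Answer: Price = V(0,0) = 0.2359


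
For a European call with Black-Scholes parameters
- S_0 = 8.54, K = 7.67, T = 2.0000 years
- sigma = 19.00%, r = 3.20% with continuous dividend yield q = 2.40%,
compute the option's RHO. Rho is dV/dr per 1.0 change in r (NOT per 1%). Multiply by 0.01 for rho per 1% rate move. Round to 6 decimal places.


Answer: Rho = 9.028131

Derivation:
d1 = 0.5937627462; d2 = 0.3250621694
phi(d1) = 0.3344674771; exp(-qT) = 0.9531337871; exp(-rT) = 0.9380049995
N(d2) = 0.6274329900
Rho = K*T*exp(-rT)*N(d2) = 7.6700 * 2.0000 * 0.9380049995 * 0.6274329900 = 9.028131


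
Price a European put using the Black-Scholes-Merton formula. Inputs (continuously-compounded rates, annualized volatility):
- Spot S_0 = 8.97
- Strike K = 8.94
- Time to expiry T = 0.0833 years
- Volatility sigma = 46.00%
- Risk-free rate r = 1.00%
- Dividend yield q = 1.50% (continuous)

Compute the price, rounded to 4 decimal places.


Answer: Price = 0.4605

Derivation:
d1 = (ln(S/K) + (r - q + 0.5*sigma^2) * T) / (sigma * sqrt(T)) = 0.08847825
d2 = d1 - sigma * sqrt(T) = -0.04428575
exp(-rT) = 0.99916735; exp(-qT) = 0.99875128
P = K * exp(-rT) * N(-d2) - S_0 * exp(-qT) * N(-d1)
N(-d1) = 0.46474828; N(-d2) = 0.51766168
P = 8.9400 * 0.99916735 * 0.51766168 - 8.9700 * 0.99875128 * 0.46474828 = 0.4605


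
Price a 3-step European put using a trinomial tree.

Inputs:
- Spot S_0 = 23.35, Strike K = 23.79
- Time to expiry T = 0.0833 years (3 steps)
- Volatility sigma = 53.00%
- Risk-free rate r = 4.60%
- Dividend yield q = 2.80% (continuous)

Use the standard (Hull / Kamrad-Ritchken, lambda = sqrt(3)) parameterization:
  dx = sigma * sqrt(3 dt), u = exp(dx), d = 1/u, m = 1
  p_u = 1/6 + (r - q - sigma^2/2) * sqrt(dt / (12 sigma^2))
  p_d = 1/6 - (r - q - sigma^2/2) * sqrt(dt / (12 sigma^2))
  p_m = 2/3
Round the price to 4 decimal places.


dt = T/N = 0.027767; dx = sigma*sqrt(3*dt) = 0.152967
u = exp(dx) = 1.165287; d = 1/u = 0.858158
p_u = 0.155553, p_m = 0.666667, p_d = 0.177780
Discount per step: exp(-r*dt) = 0.998724
Stock lattice S(k, j) with j the centered position index:
  k=0: S(0,+0) = 23.3500
  k=1: S(1,-1) = 20.0380; S(1,+0) = 23.3500; S(1,+1) = 27.2094
  k=2: S(2,-2) = 17.1958; S(2,-1) = 20.0380; S(2,+0) = 23.3500; S(2,+1) = 27.2094; S(2,+2) = 31.7068
  k=3: S(3,-3) = 14.7567; S(3,-2) = 17.1958; S(3,-1) = 20.0380; S(3,+0) = 23.3500; S(3,+1) = 27.2094; S(3,+2) = 31.7068; S(3,+3) = 36.9475
Terminal payoffs V(N, j) = max(K - S_T, 0):
  V(3,-3) = 9.033328; V(3,-2) = 6.594245; V(3,-1) = 3.752014; V(3,+0) = 0.440000; V(3,+1) = 0.000000; V(3,+2) = 0.000000; V(3,+3) = 0.000000
Backward induction: V(k, j) = exp(-r*dt) * [p_u * V(k+1, j+1) + p_m * V(k+1, j) + p_d * V(k+1, j-1)]
  V(2,-2) = exp(-r*dt) * [p_u*3.752014 + p_m*6.594245 + p_d*9.033328] = 6.577342
  V(2,-1) = exp(-r*dt) * [p_u*0.440000 + p_m*3.752014 + p_d*6.594245] = 3.737336
  V(2,+0) = exp(-r*dt) * [p_u*0.000000 + p_m*0.440000 + p_d*3.752014] = 0.959141
  V(2,+1) = exp(-r*dt) * [p_u*0.000000 + p_m*0.000000 + p_d*0.440000] = 0.078123
  V(2,+2) = exp(-r*dt) * [p_u*0.000000 + p_m*0.000000 + p_d*0.000000] = 0.000000
  V(1,-1) = exp(-r*dt) * [p_u*0.959141 + p_m*3.737336 + p_d*6.577342] = 3.805213
  V(1,+0) = exp(-r*dt) * [p_u*0.078123 + p_m*0.959141 + p_d*3.737336] = 1.314325
  V(1,+1) = exp(-r*dt) * [p_u*0.000000 + p_m*0.078123 + p_d*0.959141] = 0.222315
  V(0,+0) = exp(-r*dt) * [p_u*0.222315 + p_m*1.314325 + p_d*3.805213] = 1.585264

Answer: Price = V(0,0) = 1.5853


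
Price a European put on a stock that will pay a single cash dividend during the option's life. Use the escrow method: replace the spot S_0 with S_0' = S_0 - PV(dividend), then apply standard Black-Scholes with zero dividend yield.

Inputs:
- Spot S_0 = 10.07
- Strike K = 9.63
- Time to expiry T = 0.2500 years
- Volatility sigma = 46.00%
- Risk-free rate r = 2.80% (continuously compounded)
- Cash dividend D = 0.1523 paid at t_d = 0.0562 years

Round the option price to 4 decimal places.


PV(D) = D * exp(-r * t_d) = 0.1523 * 0.99842764 = 0.15206053
S_0' = S_0 - PV(D) = 10.0700 - 0.15206053 = 9.91793947
d1 = (ln(S_0'/K) + (r + sigma^2/2)*T) / (sigma*sqrt(T)) = 0.27353026
d2 = d1 - sigma*sqrt(T) = 0.04353026
exp(-rT) = 0.99302444
N(-d1) = 0.39222282; N(-d2) = 0.48263942
P = K * exp(-rT) * N(-d2) - S_0' * N(-d1) = 9.6300 * 0.99302444 * 0.48263942 - 9.91793947 * 0.39222282 = 0.7254

Answer: Price = 0.7254


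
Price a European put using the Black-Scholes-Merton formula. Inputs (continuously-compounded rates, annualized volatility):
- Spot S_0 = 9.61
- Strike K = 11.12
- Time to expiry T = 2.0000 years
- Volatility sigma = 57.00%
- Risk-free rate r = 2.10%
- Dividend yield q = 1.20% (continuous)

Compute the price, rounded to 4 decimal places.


d1 = (ln(S/K) + (r - q + 0.5*sigma^2) * T) / (sigma * sqrt(T)) = 0.24433508
d2 = d1 - sigma * sqrt(T) = -0.56176665
exp(-rT) = 0.95886978; exp(-qT) = 0.97628571
P = K * exp(-rT) * N(-d2) - S_0 * exp(-qT) * N(-d1)
N(-d1) = 0.40348566; N(-d2) = 0.71286249
P = 11.1200 * 0.95886978 * 0.71286249 - 9.6100 * 0.97628571 * 0.40348566 = 3.8154

Answer: Price = 3.8154


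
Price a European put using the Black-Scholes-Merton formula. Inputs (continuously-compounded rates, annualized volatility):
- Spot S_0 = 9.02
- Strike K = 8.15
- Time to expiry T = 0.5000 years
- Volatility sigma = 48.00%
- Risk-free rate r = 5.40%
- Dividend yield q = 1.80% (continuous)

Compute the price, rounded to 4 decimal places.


d1 = (ln(S/K) + (r - q + 0.5*sigma^2) * T) / (sigma * sqrt(T)) = 0.52156905
d2 = d1 - sigma * sqrt(T) = 0.18215780
exp(-rT) = 0.97336124; exp(-qT) = 0.99104038
P = K * exp(-rT) * N(-d2) - S_0 * exp(-qT) * N(-d1)
N(-d1) = 0.30098521; N(-d2) = 0.42772945
P = 8.1500 * 0.97336124 * 0.42772945 - 9.0200 * 0.99104038 * 0.30098521 = 0.7026

Answer: Price = 0.7026


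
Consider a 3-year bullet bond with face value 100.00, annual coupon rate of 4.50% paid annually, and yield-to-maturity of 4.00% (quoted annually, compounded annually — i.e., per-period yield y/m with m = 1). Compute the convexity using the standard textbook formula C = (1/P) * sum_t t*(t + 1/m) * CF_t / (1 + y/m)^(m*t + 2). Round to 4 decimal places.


Answer: Convexity = 10.4725

Derivation:
Coupon per period c = face * coupon_rate / m = 4.500000
Periods per year m = 1; per-period yield y/m = 0.040000
Number of cashflows N = 3
Cashflows (t years, CF_t, discount factor 1/(1+y/m)^(m*t), PV):
  t = 1.0000: CF_t = 4.500000, DF = 0.961538, PV = 4.326923
  t = 2.0000: CF_t = 4.500000, DF = 0.924556, PV = 4.160503
  t = 3.0000: CF_t = 104.500000, DF = 0.888996, PV = 92.900119
Price P = sum_t PV_t = 101.387546
Convexity numerator sum_t t*(t + 1/m) * CF_t / (1+y/m)^(m*t + 2):
  t = 1.0000: term = 8.000967
  t = 2.0000: term = 23.079713
  t = 3.0000: term = 1030.696592
Convexity = (1/P) * sum = 1061.777272 / 101.387546 = 10.472463


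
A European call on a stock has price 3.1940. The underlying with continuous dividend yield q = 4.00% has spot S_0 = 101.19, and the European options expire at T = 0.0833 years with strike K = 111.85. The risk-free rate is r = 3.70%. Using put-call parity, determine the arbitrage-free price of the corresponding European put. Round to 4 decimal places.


Answer: Put price = 13.8464

Derivation:
Put-call parity: C - P = S_0 * exp(-qT) - K * exp(-rT).
S_0 * exp(-qT) = 101.1900 * 0.99667354 = 100.85339601
K * exp(-rT) = 111.8500 * 0.99692264 = 111.50579782
P = C - S*exp(-qT) + K*exp(-rT)
P = 3.1940 - 100.85339601 + 111.50579782 = 13.8464


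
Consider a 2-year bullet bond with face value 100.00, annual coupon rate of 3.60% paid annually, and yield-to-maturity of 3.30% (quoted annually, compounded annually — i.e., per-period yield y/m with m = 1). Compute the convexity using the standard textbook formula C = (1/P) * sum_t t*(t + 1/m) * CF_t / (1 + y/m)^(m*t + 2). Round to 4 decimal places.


Answer: Convexity = 5.4929

Derivation:
Coupon per period c = face * coupon_rate / m = 3.600000
Periods per year m = 1; per-period yield y/m = 0.033000
Number of cashflows N = 2
Cashflows (t years, CF_t, discount factor 1/(1+y/m)^(m*t), PV):
  t = 1.0000: CF_t = 3.600000, DF = 0.968054, PV = 3.484995
  t = 2.0000: CF_t = 103.600000, DF = 0.937129, PV = 97.086560
Price P = sum_t PV_t = 100.571555
Convexity numerator sum_t t*(t + 1/m) * CF_t / (1+y/m)^(m*t + 2):
  t = 1.0000: term = 6.531780
  t = 2.0000: term = 545.895758
Convexity = (1/P) * sum = 552.427538 / 100.571555 = 5.492881


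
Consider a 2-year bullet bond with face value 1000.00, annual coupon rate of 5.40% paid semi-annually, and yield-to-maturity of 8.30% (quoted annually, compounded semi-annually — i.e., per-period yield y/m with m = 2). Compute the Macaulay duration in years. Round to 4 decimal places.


Answer: Macaulay duration = 1.9201 years

Derivation:
Coupon per period c = face * coupon_rate / m = 27.000000
Periods per year m = 2; per-period yield y/m = 0.041500
Number of cashflows N = 4
Cashflows (t years, CF_t, discount factor 1/(1+y/m)^(m*t), PV):
  t = 0.5000: CF_t = 27.000000, DF = 0.960154, PV = 25.924148
  t = 1.0000: CF_t = 27.000000, DF = 0.921895, PV = 24.891165
  t = 1.5000: CF_t = 27.000000, DF = 0.885161, PV = 23.899342
  t = 2.0000: CF_t = 1027.000000, DF = 0.849890, PV = 872.837399
Price P = sum_t PV_t = 947.552053
Macaulay numerator sum_t t * PV_t:
  t * PV_t at t = 0.5000: 12.962074
  t * PV_t at t = 1.0000: 24.891165
  t * PV_t at t = 1.5000: 35.849013
  t * PV_t at t = 2.0000: 1745.674798
Macaulay duration D = (sum_t t * PV_t) / P = 1819.377049 / 947.552053 = 1.920081


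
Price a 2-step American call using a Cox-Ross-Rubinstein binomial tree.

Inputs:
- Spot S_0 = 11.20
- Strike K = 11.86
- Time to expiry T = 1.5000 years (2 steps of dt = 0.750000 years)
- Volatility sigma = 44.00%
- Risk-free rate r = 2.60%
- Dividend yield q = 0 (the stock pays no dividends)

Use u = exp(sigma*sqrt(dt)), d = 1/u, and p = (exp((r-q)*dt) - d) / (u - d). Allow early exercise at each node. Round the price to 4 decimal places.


Answer: Price = V(0,0) = 2.1697

Derivation:
dt = T/N = 0.750000
u = exp(sigma*sqrt(dt)) = 1.463823; d = 1/u = 0.683143
p = (exp((r-q)*dt) - d) / (u - d) = 0.431097
Discount per step: exp(-r*dt) = 0.980689
Stock lattice S(k, i) with i counting down-moves:
  k=0: S(0,0) = 11.2000
  k=1: S(1,0) = 16.3948; S(1,1) = 7.6512
  k=2: S(2,0) = 23.9991; S(2,1) = 11.2000; S(2,2) = 5.2269
Terminal payoffs V(N, i) = max(S_T - K, 0):
  V(2,0) = 12.139095; V(2,1) = 0.000000; V(2,2) = 0.000000
Backward induction: V(k, i) = exp(-r*dt) * [p * V(k+1, i) + (1-p) * V(k+1, i+1)]; then take max(V_cont, immediate exercise) for American.
  V(1,0) = exp(-r*dt) * [p*12.139095 + (1-p)*0.000000] = 5.132067; exercise = 4.534812; V(1,0) = max -> 5.132067
  V(1,1) = exp(-r*dt) * [p*0.000000 + (1-p)*0.000000] = 0.000000; exercise = 0.000000; V(1,1) = max -> 0.000000
  V(0,0) = exp(-r*dt) * [p*5.132067 + (1-p)*0.000000] = 2.169693; exercise = 0.000000; V(0,0) = max -> 2.169693


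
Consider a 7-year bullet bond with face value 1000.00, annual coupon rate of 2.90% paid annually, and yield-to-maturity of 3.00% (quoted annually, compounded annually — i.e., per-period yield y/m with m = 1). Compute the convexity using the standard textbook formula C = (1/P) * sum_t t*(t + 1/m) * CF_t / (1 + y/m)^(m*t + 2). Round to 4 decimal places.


Answer: Convexity = 47.1201

Derivation:
Coupon per period c = face * coupon_rate / m = 29.000000
Periods per year m = 1; per-period yield y/m = 0.030000
Number of cashflows N = 7
Cashflows (t years, CF_t, discount factor 1/(1+y/m)^(m*t), PV):
  t = 1.0000: CF_t = 29.000000, DF = 0.970874, PV = 28.155340
  t = 2.0000: CF_t = 29.000000, DF = 0.942596, PV = 27.335281
  t = 3.0000: CF_t = 29.000000, DF = 0.915142, PV = 26.539108
  t = 4.0000: CF_t = 29.000000, DF = 0.888487, PV = 25.766124
  t = 5.0000: CF_t = 29.000000, DF = 0.862609, PV = 25.015655
  t = 6.0000: CF_t = 29.000000, DF = 0.837484, PV = 24.287043
  t = 7.0000: CF_t = 1029.000000, DF = 0.813092, PV = 836.671165
Price P = sum_t PV_t = 993.769717
Convexity numerator sum_t t*(t + 1/m) * CF_t / (1+y/m)^(m*t + 2):
  t = 1.0000: term = 53.078216
  t = 2.0000: term = 154.596746
  t = 3.0000: term = 300.187857
  t = 4.0000: term = 485.740869
  t = 5.0000: term = 707.389615
  t = 6.0000: term = 961.500447
  t = 7.0000: term = 44163.997785
Convexity = (1/P) * sum = 46826.491535 / 993.769717 = 47.120063


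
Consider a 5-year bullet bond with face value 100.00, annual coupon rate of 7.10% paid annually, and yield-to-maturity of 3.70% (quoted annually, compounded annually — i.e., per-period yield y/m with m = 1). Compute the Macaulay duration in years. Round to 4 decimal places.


Answer: Macaulay duration = 4.4268 years

Derivation:
Coupon per period c = face * coupon_rate / m = 7.100000
Periods per year m = 1; per-period yield y/m = 0.037000
Number of cashflows N = 5
Cashflows (t years, CF_t, discount factor 1/(1+y/m)^(m*t), PV):
  t = 1.0000: CF_t = 7.100000, DF = 0.964320, PV = 6.846673
  t = 2.0000: CF_t = 7.100000, DF = 0.929913, PV = 6.602385
  t = 3.0000: CF_t = 7.100000, DF = 0.896734, PV = 6.366813
  t = 4.0000: CF_t = 7.100000, DF = 0.864739, PV = 6.139646
  t = 5.0000: CF_t = 107.100000, DF = 0.833885, PV = 89.309095
Price P = sum_t PV_t = 115.264612
Macaulay numerator sum_t t * PV_t:
  t * PV_t at t = 1.0000: 6.846673
  t * PV_t at t = 2.0000: 13.204770
  t * PV_t at t = 3.0000: 19.100438
  t * PV_t at t = 4.0000: 24.558584
  t * PV_t at t = 5.0000: 446.545475
Macaulay duration D = (sum_t t * PV_t) / P = 510.255940 / 115.264612 = 4.426822


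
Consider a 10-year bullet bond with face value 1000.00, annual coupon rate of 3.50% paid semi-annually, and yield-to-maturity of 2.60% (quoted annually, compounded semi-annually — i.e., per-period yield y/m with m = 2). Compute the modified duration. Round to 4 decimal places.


Answer: Modified duration = 8.4795

Derivation:
Coupon per period c = face * coupon_rate / m = 17.500000
Periods per year m = 2; per-period yield y/m = 0.013000
Number of cashflows N = 20
Cashflows (t years, CF_t, discount factor 1/(1+y/m)^(m*t), PV):
  t = 0.5000: CF_t = 17.500000, DF = 0.987167, PV = 17.275420
  t = 1.0000: CF_t = 17.500000, DF = 0.974498, PV = 17.053721
  t = 1.5000: CF_t = 17.500000, DF = 0.961992, PV = 16.834868
  t = 2.0000: CF_t = 17.500000, DF = 0.949647, PV = 16.618823
  t = 2.5000: CF_t = 17.500000, DF = 0.937460, PV = 16.405551
  t = 3.0000: CF_t = 17.500000, DF = 0.925429, PV = 16.195016
  t = 3.5000: CF_t = 17.500000, DF = 0.913553, PV = 15.987182
  t = 4.0000: CF_t = 17.500000, DF = 0.901829, PV = 15.782016
  t = 4.5000: CF_t = 17.500000, DF = 0.890256, PV = 15.579483
  t = 5.0000: CF_t = 17.500000, DF = 0.878831, PV = 15.379549
  t = 5.5000: CF_t = 17.500000, DF = 0.867553, PV = 15.182180
  t = 6.0000: CF_t = 17.500000, DF = 0.856420, PV = 14.987345
  t = 6.5000: CF_t = 17.500000, DF = 0.845429, PV = 14.795010
  t = 7.0000: CF_t = 17.500000, DF = 0.834580, PV = 14.605143
  t = 7.5000: CF_t = 17.500000, DF = 0.823869, PV = 14.417713
  t = 8.0000: CF_t = 17.500000, DF = 0.813296, PV = 14.232688
  t = 8.5000: CF_t = 17.500000, DF = 0.802859, PV = 14.050037
  t = 9.0000: CF_t = 17.500000, DF = 0.792556, PV = 13.869731
  t = 9.5000: CF_t = 17.500000, DF = 0.782385, PV = 13.691738
  t = 10.0000: CF_t = 1017.500000, DF = 0.772345, PV = 785.860591
Price P = sum_t PV_t = 1078.803806
First compute Macaulay numerator sum_t t * PV_t:
  t * PV_t at t = 0.5000: 8.637710
  t * PV_t at t = 1.0000: 17.053721
  t * PV_t at t = 1.5000: 25.252302
  t * PV_t at t = 2.0000: 33.237646
  t * PV_t at t = 2.5000: 41.013878
  t * PV_t at t = 3.0000: 48.585047
  t * PV_t at t = 3.5000: 55.955139
  t * PV_t at t = 4.0000: 63.128065
  t * PV_t at t = 4.5000: 70.107673
  t * PV_t at t = 5.0000: 76.897744
  t * PV_t at t = 5.5000: 83.501993
  t * PV_t at t = 6.0000: 89.924070
  t * PV_t at t = 6.5000: 96.167564
  t * PV_t at t = 7.0000: 102.236001
  t * PV_t at t = 7.5000: 108.132846
  t * PV_t at t = 8.0000: 113.861502
  t * PV_t at t = 8.5000: 119.425317
  t * PV_t at t = 9.0000: 124.827577
  t * PV_t at t = 9.5000: 130.071513
  t * PV_t at t = 10.0000: 7858.605913
Macaulay duration D = 9266.623222 / 1078.803806 = 8.589721
Modified duration = D / (1 + y/m) = 8.589721 / (1 + 0.013000) = 8.479487


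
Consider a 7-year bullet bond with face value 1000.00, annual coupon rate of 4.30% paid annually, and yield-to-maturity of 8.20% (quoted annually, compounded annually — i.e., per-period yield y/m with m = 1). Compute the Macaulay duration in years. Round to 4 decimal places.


Answer: Macaulay duration = 6.0771 years

Derivation:
Coupon per period c = face * coupon_rate / m = 43.000000
Periods per year m = 1; per-period yield y/m = 0.082000
Number of cashflows N = 7
Cashflows (t years, CF_t, discount factor 1/(1+y/m)^(m*t), PV):
  t = 1.0000: CF_t = 43.000000, DF = 0.924214, PV = 39.741220
  t = 2.0000: CF_t = 43.000000, DF = 0.854172, PV = 36.729408
  t = 3.0000: CF_t = 43.000000, DF = 0.789438, PV = 33.945849
  t = 4.0000: CF_t = 43.000000, DF = 0.729610, PV = 31.373243
  t = 5.0000: CF_t = 43.000000, DF = 0.674316, PV = 28.995603
  t = 6.0000: CF_t = 43.000000, DF = 0.623213, PV = 26.798155
  t = 7.0000: CF_t = 1043.000000, DF = 0.575982, PV = 600.749590
Price P = sum_t PV_t = 798.333068
Macaulay numerator sum_t t * PV_t:
  t * PV_t at t = 1.0000: 39.741220
  t * PV_t at t = 2.0000: 73.458817
  t * PV_t at t = 3.0000: 101.837547
  t * PV_t at t = 4.0000: 125.492972
  t * PV_t at t = 5.0000: 144.978017
  t * PV_t at t = 6.0000: 160.788929
  t * PV_t at t = 7.0000: 4205.247130
Macaulay duration D = (sum_t t * PV_t) / P = 4851.544631 / 798.333068 = 6.077093


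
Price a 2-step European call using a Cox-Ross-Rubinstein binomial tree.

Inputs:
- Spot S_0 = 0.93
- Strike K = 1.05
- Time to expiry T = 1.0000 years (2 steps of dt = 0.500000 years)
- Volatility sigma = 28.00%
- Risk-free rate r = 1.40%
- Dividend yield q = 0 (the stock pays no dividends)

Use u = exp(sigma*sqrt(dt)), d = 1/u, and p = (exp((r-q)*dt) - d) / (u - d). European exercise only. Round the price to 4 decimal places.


dt = T/N = 0.500000
u = exp(sigma*sqrt(dt)) = 1.218950; d = 1/u = 0.820378
p = (exp((r-q)*dt) - d) / (u - d) = 0.468288
Discount per step: exp(-r*dt) = 0.993024
Stock lattice S(k, i) with i counting down-moves:
  k=0: S(0,0) = 0.9300
  k=1: S(1,0) = 1.1336; S(1,1) = 0.7630
  k=2: S(2,0) = 1.3818; S(2,1) = 0.9300; S(2,2) = 0.6259
Terminal payoffs V(N, i) = max(S_T - K, 0):
  V(2,0) = 0.331831; V(2,1) = 0.000000; V(2,2) = 0.000000
Backward induction: V(k, i) = exp(-r*dt) * [p * V(k+1, i) + (1-p) * V(k+1, i+1)].
  V(1,0) = exp(-r*dt) * [p*0.331831 + (1-p)*0.000000] = 0.154308
  V(1,1) = exp(-r*dt) * [p*0.000000 + (1-p)*0.000000] = 0.000000
  V(0,0) = exp(-r*dt) * [p*0.154308 + (1-p)*0.000000] = 0.071757

Answer: Price = V(0,0) = 0.0718


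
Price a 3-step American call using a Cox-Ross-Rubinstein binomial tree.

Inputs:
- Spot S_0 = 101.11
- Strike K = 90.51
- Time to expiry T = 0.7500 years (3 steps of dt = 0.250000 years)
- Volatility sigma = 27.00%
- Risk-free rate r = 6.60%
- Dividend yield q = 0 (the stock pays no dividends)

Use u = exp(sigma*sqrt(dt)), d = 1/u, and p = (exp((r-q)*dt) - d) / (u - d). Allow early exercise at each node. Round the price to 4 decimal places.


dt = T/N = 0.250000
u = exp(sigma*sqrt(dt)) = 1.144537; d = 1/u = 0.873716
p = (exp((r-q)*dt) - d) / (u - d) = 0.527732
Discount per step: exp(-r*dt) = 0.983635
Stock lattice S(k, i) with i counting down-moves:
  k=0: S(0,0) = 101.1100
  k=1: S(1,0) = 115.7241; S(1,1) = 88.3414
  k=2: S(2,0) = 132.4505; S(2,1) = 101.1100; S(2,2) = 77.1853
  k=3: S(3,0) = 151.5945; S(3,1) = 115.7241; S(3,2) = 88.3414; S(3,3) = 67.4380
Terminal payoffs V(N, i) = max(S_T - K, 0):
  V(3,0) = 61.084476; V(3,1) = 25.214114; V(3,2) = 0.000000; V(3,3) = 0.000000
Backward induction: V(k, i) = exp(-r*dt) * [p * V(k+1, i) + (1-p) * V(k+1, i+1)]; then take max(V_cont, immediate exercise) for American.
  V(2,0) = exp(-r*dt) * [p*61.084476 + (1-p)*25.214114] = 43.421667; exercise = 41.940506; V(2,0) = max -> 43.421667
  V(2,1) = exp(-r*dt) * [p*25.214114 + (1-p)*0.000000] = 13.088554; exercise = 10.600000; V(2,1) = max -> 13.088554
  V(2,2) = exp(-r*dt) * [p*0.000000 + (1-p)*0.000000] = 0.000000; exercise = 0.000000; V(2,2) = max -> 0.000000
  V(1,0) = exp(-r*dt) * [p*43.421667 + (1-p)*13.088554] = 28.620172; exercise = 25.214114; V(1,0) = max -> 28.620172
  V(1,1) = exp(-r*dt) * [p*13.088554 + (1-p)*0.000000] = 6.794220; exercise = 0.000000; V(1,1) = max -> 6.794220
  V(0,0) = exp(-r*dt) * [p*28.620172 + (1-p)*6.794220] = 18.012807; exercise = 10.600000; V(0,0) = max -> 18.012807

Answer: Price = V(0,0) = 18.0128


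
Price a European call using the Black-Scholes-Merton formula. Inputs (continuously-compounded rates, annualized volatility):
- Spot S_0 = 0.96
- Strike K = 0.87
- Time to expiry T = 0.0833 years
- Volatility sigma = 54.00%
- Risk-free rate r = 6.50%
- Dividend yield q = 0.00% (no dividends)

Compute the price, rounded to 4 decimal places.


Answer: Price = 0.1161

Derivation:
d1 = (ln(S/K) + (r - q + 0.5*sigma^2) * T) / (sigma * sqrt(T)) = 0.74428738
d2 = d1 - sigma * sqrt(T) = 0.58843398
exp(-rT) = 0.99460013; exp(-qT) = 1.00000000
C = S_0 * exp(-qT) * N(d1) - K * exp(-rT) * N(d2)
N(d1) = 0.77164868; N(d2) = 0.72187948
C = 0.9600 * 1.00000000 * 0.77164868 - 0.8700 * 0.99460013 * 0.72187948 = 0.1161


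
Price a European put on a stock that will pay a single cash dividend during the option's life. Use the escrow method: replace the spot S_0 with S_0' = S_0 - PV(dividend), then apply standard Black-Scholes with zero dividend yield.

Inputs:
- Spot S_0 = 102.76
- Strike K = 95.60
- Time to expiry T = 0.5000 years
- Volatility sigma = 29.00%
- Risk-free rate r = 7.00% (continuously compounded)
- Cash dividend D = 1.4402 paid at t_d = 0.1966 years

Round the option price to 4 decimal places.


Answer: Price = 4.1945

Derivation:
PV(D) = D * exp(-r * t_d) = 1.4402 * 0.98633226 = 1.42051573
S_0' = S_0 - PV(D) = 102.7600 - 1.42051573 = 101.33948427
d1 = (ln(S_0'/K) + (r + sigma^2/2)*T) / (sigma*sqrt(T)) = 0.55753317
d2 = d1 - sigma*sqrt(T) = 0.35247220
exp(-rT) = 0.96560542
N(-d1) = 0.28858160; N(-d2) = 0.36224208
P = K * exp(-rT) * N(-d2) - S_0' * N(-d1) = 95.6000 * 0.96560542 * 0.36224208 - 101.33948427 * 0.28858160 = 4.1945


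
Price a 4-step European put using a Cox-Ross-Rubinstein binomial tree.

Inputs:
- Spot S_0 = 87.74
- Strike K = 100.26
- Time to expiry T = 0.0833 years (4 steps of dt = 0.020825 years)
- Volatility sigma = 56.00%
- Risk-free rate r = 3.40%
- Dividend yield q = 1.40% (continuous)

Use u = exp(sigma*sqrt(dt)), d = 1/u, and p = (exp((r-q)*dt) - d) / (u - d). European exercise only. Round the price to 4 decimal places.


dt = T/N = 0.020825
u = exp(sigma*sqrt(dt)) = 1.084168; d = 1/u = 0.922366
p = (exp((r-q)*dt) - d) / (u - d) = 0.482382
Discount per step: exp(-r*dt) = 0.999292
Stock lattice S(k, i) with i counting down-moves:
  k=0: S(0,0) = 87.7400
  k=1: S(1,0) = 95.1249; S(1,1) = 80.9284
  k=2: S(2,0) = 103.1314; S(2,1) = 87.7400; S(2,2) = 74.6456
  k=3: S(3,0) = 111.8117; S(3,1) = 95.1249; S(3,2) = 80.9284; S(3,3) = 68.8506
  k=4: S(4,0) = 121.2227; S(4,1) = 103.1314; S(4,2) = 87.7400; S(4,3) = 74.6456; S(4,4) = 63.5055
Terminal payoffs V(N, i) = max(K - S_T, 0):
  V(4,0) = 0.000000; V(4,1) = 0.000000; V(4,2) = 12.520000; V(4,3) = 25.614357; V(4,4) = 36.754506
Backward induction: V(k, i) = exp(-r*dt) * [p * V(k+1, i) + (1-p) * V(k+1, i+1)].
  V(3,0) = exp(-r*dt) * [p*0.000000 + (1-p)*0.000000] = 0.000000
  V(3,1) = exp(-r*dt) * [p*0.000000 + (1-p)*12.520000] = 6.475985
  V(3,2) = exp(-r*dt) * [p*12.520000 + (1-p)*25.614357] = 19.284210
  V(3,3) = exp(-r*dt) * [p*25.614357 + (1-p)*36.754506] = 31.358483
  V(2,0) = exp(-r*dt) * [p*0.000000 + (1-p)*6.475985] = 3.349711
  V(2,1) = exp(-r*dt) * [p*6.475985 + (1-p)*19.284210] = 13.096471
  V(2,2) = exp(-r*dt) * [p*19.284210 + (1-p)*31.358483] = 25.515993
  V(1,0) = exp(-r*dt) * [p*3.349711 + (1-p)*13.096471] = 8.388863
  V(1,1) = exp(-r*dt) * [p*13.096471 + (1-p)*25.515993] = 19.511214
  V(0,0) = exp(-r*dt) * [p*8.388863 + (1-p)*19.511214] = 14.135974

Answer: Price = V(0,0) = 14.1360


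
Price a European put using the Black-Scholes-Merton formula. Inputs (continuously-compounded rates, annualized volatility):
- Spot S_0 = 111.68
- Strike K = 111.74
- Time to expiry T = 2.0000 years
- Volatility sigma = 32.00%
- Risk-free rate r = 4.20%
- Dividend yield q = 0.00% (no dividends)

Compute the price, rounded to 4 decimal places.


d1 = (ln(S/K) + (r - q + 0.5*sigma^2) * T) / (sigma * sqrt(T)) = 0.41070285
d2 = d1 - sigma * sqrt(T) = -0.04184549
exp(-rT) = 0.91943126; exp(-qT) = 1.00000000
P = K * exp(-rT) * N(-d2) - S_0 * exp(-qT) * N(-d1)
N(-d1) = 0.34064522; N(-d2) = 0.51668906
P = 111.7400 * 0.91943126 * 0.51668906 - 111.6800 * 1.00000000 * 0.34064522 = 15.0400

Answer: Price = 15.0400


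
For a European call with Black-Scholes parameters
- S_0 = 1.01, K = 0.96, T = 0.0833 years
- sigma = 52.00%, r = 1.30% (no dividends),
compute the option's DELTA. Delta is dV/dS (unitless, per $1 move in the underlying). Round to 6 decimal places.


Answer: Delta = 0.662960

Derivation:
d1 = 0.4205553437; d2 = 0.2704742990
phi(d1) = 0.3651774308; exp(-qT) = 1.0000000000; exp(-rT) = 0.9989176861
N(d1) = 0.6629600958
Delta = exp(-qT) * N(d1) = 1.0000000000 * 0.6629600958 = 0.662960


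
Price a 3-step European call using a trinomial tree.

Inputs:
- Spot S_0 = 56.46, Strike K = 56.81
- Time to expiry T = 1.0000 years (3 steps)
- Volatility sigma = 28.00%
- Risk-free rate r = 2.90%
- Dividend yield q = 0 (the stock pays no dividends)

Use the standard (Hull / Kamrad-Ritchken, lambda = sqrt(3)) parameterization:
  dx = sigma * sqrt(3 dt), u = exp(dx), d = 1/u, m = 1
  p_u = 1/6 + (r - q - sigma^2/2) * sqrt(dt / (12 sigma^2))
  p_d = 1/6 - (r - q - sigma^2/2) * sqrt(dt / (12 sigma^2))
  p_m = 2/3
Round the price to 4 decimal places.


Answer: Price = V(0,0) = 6.3582

Derivation:
dt = T/N = 0.333333; dx = sigma*sqrt(3*dt) = 0.280000
u = exp(dx) = 1.323130; d = 1/u = 0.755784
p_u = 0.160595, p_m = 0.666667, p_d = 0.172738
Discount per step: exp(-r*dt) = 0.990380
Stock lattice S(k, j) with j the centered position index:
  k=0: S(0,+0) = 56.4600
  k=1: S(1,-1) = 42.6716; S(1,+0) = 56.4600; S(1,+1) = 74.7039
  k=2: S(2,-2) = 32.2505; S(2,-1) = 42.6716; S(2,+0) = 56.4600; S(2,+1) = 74.7039; S(2,+2) = 98.8430
  k=3: S(3,-3) = 24.3744; S(3,-2) = 32.2505; S(3,-1) = 42.6716; S(3,+0) = 56.4600; S(3,+1) = 74.7039; S(3,+2) = 98.8430; S(3,+3) = 130.7821
Terminal payoffs V(N, j) = max(S_T - K, 0):
  V(3,-3) = 0.000000; V(3,-2) = 0.000000; V(3,-1) = 0.000000; V(3,+0) = 0.000000; V(3,+1) = 17.893909; V(3,+2) = 42.032969; V(3,+3) = 73.972080
Backward induction: V(k, j) = exp(-r*dt) * [p_u * V(k+1, j+1) + p_m * V(k+1, j) + p_d * V(k+1, j-1)]
  V(2,-2) = exp(-r*dt) * [p_u*0.000000 + p_m*0.000000 + p_d*0.000000] = 0.000000
  V(2,-1) = exp(-r*dt) * [p_u*0.000000 + p_m*0.000000 + p_d*0.000000] = 0.000000
  V(2,+0) = exp(-r*dt) * [p_u*17.893909 + p_m*0.000000 + p_d*0.000000] = 2.846032
  V(2,+1) = exp(-r*dt) * [p_u*42.032969 + p_m*17.893909 + p_d*0.000000] = 18.499868
  V(2,+2) = exp(-r*dt) * [p_u*73.972080 + p_m*42.032969 + p_d*17.893909] = 42.578911
  V(1,-1) = exp(-r*dt) * [p_u*2.846032 + p_m*0.000000 + p_d*0.000000] = 0.452662
  V(1,+0) = exp(-r*dt) * [p_u*18.499868 + p_m*2.846032 + p_d*0.000000] = 4.821511
  V(1,+1) = exp(-r*dt) * [p_u*42.578911 + p_m*18.499868 + p_d*2.846032] = 19.473676
  V(0,+0) = exp(-r*dt) * [p_u*19.473676 + p_m*4.821511 + p_d*0.452662] = 6.358152


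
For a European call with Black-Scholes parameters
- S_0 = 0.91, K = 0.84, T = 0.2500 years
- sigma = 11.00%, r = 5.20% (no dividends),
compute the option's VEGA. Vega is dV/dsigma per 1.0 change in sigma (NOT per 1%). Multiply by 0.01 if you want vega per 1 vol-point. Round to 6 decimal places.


d1 = 1.7191855941; d2 = 1.6641855941
phi(d1) = 0.0910143505; exp(-qT) = 1.0000000000; exp(-rT) = 0.9870841350
Vega = S * exp(-qT) * phi(d1) * sqrt(T) = 0.9100 * 1.0000000000 * 0.0910143505 * 0.5000000000 = 0.041412

Answer: Vega = 0.041412


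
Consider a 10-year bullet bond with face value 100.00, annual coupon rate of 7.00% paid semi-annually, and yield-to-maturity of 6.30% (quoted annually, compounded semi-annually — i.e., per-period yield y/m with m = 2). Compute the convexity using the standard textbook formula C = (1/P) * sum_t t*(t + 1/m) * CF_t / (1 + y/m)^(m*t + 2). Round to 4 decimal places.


Answer: Convexity = 65.6156

Derivation:
Coupon per period c = face * coupon_rate / m = 3.500000
Periods per year m = 2; per-period yield y/m = 0.031500
Number of cashflows N = 20
Cashflows (t years, CF_t, discount factor 1/(1+y/m)^(m*t), PV):
  t = 0.5000: CF_t = 3.500000, DF = 0.969462, PV = 3.393117
  t = 1.0000: CF_t = 3.500000, DF = 0.939856, PV = 3.289498
  t = 1.5000: CF_t = 3.500000, DF = 0.911155, PV = 3.189043
  t = 2.0000: CF_t = 3.500000, DF = 0.883330, PV = 3.091656
  t = 2.5000: CF_t = 3.500000, DF = 0.856355, PV = 2.997243
  t = 3.0000: CF_t = 3.500000, DF = 0.830204, PV = 2.905713
  t = 3.5000: CF_t = 3.500000, DF = 0.804851, PV = 2.816978
  t = 4.0000: CF_t = 3.500000, DF = 0.780272, PV = 2.730953
  t = 4.5000: CF_t = 3.500000, DF = 0.756444, PV = 2.647555
  t = 5.0000: CF_t = 3.500000, DF = 0.733344, PV = 2.566704
  t = 5.5000: CF_t = 3.500000, DF = 0.710949, PV = 2.488321
  t = 6.0000: CF_t = 3.500000, DF = 0.689238, PV = 2.412333
  t = 6.5000: CF_t = 3.500000, DF = 0.668190, PV = 2.338665
  t = 7.0000: CF_t = 3.500000, DF = 0.647785, PV = 2.267247
  t = 7.5000: CF_t = 3.500000, DF = 0.628003, PV = 2.198009
  t = 8.0000: CF_t = 3.500000, DF = 0.608825, PV = 2.130887
  t = 8.5000: CF_t = 3.500000, DF = 0.590232, PV = 2.065813
  t = 9.0000: CF_t = 3.500000, DF = 0.572208, PV = 2.002728
  t = 9.5000: CF_t = 3.500000, DF = 0.554734, PV = 1.941568
  t = 10.0000: CF_t = 103.500000, DF = 0.537793, PV = 55.661602
Price P = sum_t PV_t = 105.135630
Convexity numerator sum_t t*(t + 1/m) * CF_t / (1+y/m)^(m*t + 2):
  t = 0.5000: term = 1.594521
  t = 1.0000: term = 4.637483
  t = 1.5000: term = 8.991728
  t = 2.0000: term = 14.528563
  t = 2.5000: term = 21.127333
  t = 3.0000: term = 28.675004
  t = 3.5000: term = 37.065767
  t = 4.0000: term = 46.200665
  t = 4.5000: term = 55.987233
  t = 5.0000: term = 66.339157
  t = 5.5000: term = 77.175946
  t = 6.0000: term = 88.422624
  t = 6.5000: term = 100.009431
  t = 7.0000: term = 111.871544
  t = 7.5000: term = 123.948805
  t = 8.0000: term = 136.185470
  t = 8.5000: term = 148.529961
  t = 9.0000: term = 160.934633
  t = 9.5000: term = 173.355558
  t = 10.0000: term = 5492.961285
Convexity = (1/P) * sum = 6898.542712 / 105.135630 = 65.615650


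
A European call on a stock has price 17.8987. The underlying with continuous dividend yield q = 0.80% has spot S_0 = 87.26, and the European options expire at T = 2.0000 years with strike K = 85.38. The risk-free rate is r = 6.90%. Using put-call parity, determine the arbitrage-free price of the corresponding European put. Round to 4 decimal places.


Put-call parity: C - P = S_0 * exp(-qT) - K * exp(-rT).
S_0 * exp(-qT) = 87.2600 * 0.98412732 = 85.87494995
K * exp(-rT) = 85.3800 * 0.87109869 = 74.37440630
P = C - S*exp(-qT) + K*exp(-rT)
P = 17.8987 - 85.87494995 + 74.37440630 = 6.3982

Answer: Put price = 6.3982


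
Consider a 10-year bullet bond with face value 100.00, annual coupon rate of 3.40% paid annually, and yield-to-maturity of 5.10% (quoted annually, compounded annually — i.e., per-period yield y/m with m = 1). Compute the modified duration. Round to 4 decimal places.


Answer: Modified duration = 8.1111

Derivation:
Coupon per period c = face * coupon_rate / m = 3.400000
Periods per year m = 1; per-period yield y/m = 0.051000
Number of cashflows N = 10
Cashflows (t years, CF_t, discount factor 1/(1+y/m)^(m*t), PV):
  t = 1.0000: CF_t = 3.400000, DF = 0.951475, PV = 3.235014
  t = 2.0000: CF_t = 3.400000, DF = 0.905304, PV = 3.078035
  t = 3.0000: CF_t = 3.400000, DF = 0.861374, PV = 2.928672
  t = 4.0000: CF_t = 3.400000, DF = 0.819576, PV = 2.786558
  t = 5.0000: CF_t = 3.400000, DF = 0.779806, PV = 2.651339
  t = 6.0000: CF_t = 3.400000, DF = 0.741965, PV = 2.522683
  t = 7.0000: CF_t = 3.400000, DF = 0.705961, PV = 2.400269
  t = 8.0000: CF_t = 3.400000, DF = 0.671705, PV = 2.283795
  t = 9.0000: CF_t = 3.400000, DF = 0.639110, PV = 2.172974
  t = 10.0000: CF_t = 103.400000, DF = 0.608097, PV = 62.877227
Price P = sum_t PV_t = 86.936566
First compute Macaulay numerator sum_t t * PV_t:
  t * PV_t at t = 1.0000: 3.235014
  t * PV_t at t = 2.0000: 6.156069
  t * PV_t at t = 3.0000: 8.786017
  t * PV_t at t = 4.0000: 11.146231
  t * PV_t at t = 5.0000: 13.256697
  t * PV_t at t = 6.0000: 15.136096
  t * PV_t at t = 7.0000: 16.801883
  t * PV_t at t = 8.0000: 18.270363
  t * PV_t at t = 9.0000: 19.556763
  t * PV_t at t = 10.0000: 628.772267
Macaulay duration D = 741.117401 / 86.936566 = 8.524807
Modified duration = D / (1 + y/m) = 8.524807 / (1 + 0.051000) = 8.111138


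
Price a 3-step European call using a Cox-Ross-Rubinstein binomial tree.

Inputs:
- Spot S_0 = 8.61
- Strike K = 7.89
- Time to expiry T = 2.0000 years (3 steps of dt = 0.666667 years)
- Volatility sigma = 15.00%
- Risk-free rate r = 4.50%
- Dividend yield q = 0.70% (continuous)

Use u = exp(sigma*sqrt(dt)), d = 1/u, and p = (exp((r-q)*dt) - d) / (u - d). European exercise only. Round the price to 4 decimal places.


Answer: Price = V(0,0) = 1.4935

Derivation:
dt = T/N = 0.666667
u = exp(sigma*sqrt(dt)) = 1.130290; d = 1/u = 0.884728
p = (exp((r-q)*dt) - d) / (u - d) = 0.573902
Discount per step: exp(-r*dt) = 0.970446
Stock lattice S(k, i) with i counting down-moves:
  k=0: S(0,0) = 8.6100
  k=1: S(1,0) = 9.7318; S(1,1) = 7.6175
  k=2: S(2,0) = 10.9998; S(2,1) = 8.6100; S(2,2) = 6.7394
  k=3: S(3,0) = 12.4329; S(3,1) = 9.7318; S(3,2) = 7.6175; S(3,3) = 5.9626
Terminal payoffs V(N, i) = max(S_T - K, 0):
  V(3,0) = 4.542920; V(3,1) = 1.841799; V(3,2) = 0.000000; V(3,3) = 0.000000
Backward induction: V(k, i) = exp(-r*dt) * [p * V(k+1, i) + (1-p) * V(k+1, i+1)].
  V(2,0) = exp(-r*dt) * [p*4.542920 + (1-p)*1.841799] = 3.291730
  V(2,1) = exp(-r*dt) * [p*1.841799 + (1-p)*0.000000] = 1.025773
  V(2,2) = exp(-r*dt) * [p*0.000000 + (1-p)*0.000000] = 0.000000
  V(1,0) = exp(-r*dt) * [p*3.291730 + (1-p)*1.025773] = 2.257461
  V(1,1) = exp(-r*dt) * [p*1.025773 + (1-p)*0.000000] = 0.571295
  V(0,0) = exp(-r*dt) * [p*2.257461 + (1-p)*0.571295] = 1.493506
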